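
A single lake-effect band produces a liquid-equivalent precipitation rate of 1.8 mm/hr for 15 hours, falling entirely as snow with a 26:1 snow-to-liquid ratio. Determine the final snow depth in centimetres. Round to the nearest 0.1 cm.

Liquid-equivalent depth = 1.8 × 15 = 27 mm.
Snow depth = 27 mm × 26 = 702 mm = 70.2 cm.

snow depth ≈ 70.2 cm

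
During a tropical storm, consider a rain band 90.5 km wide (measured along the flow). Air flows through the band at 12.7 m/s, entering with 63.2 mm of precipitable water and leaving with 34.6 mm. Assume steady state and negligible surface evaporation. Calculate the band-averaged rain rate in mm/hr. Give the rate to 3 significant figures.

Column moisture flux per unit crosswind length is F = V × PW.
Inflow: F_in = 12.7 × 63.2 = 802.64 mm·m/s
Outflow: F_out = 12.7 × 34.6 = 439.42 mm·m/s
Steady-state rate R = (F_in − F_out)/L = (802.64 − 439.42) / 90500 m = 4.013e-03 mm/s.
R = 4.013e-03 × 3600 = 14.4 mm/hr.

R ≈ 14.4 mm/hr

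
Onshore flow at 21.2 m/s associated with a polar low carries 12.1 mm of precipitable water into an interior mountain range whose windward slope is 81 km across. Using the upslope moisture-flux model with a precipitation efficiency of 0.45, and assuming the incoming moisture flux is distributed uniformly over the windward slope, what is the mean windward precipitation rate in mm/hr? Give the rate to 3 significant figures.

R ≈ 5.13 mm/hr

Incoming column moisture flux per unit ridge length: F = V × PW = 21.2 × 12.1 = 256.52 mm·m/s.
Spread over the 81 km slope with efficiency ε = 0.45: R = ε·F/W = 0.45 × 256.52 / 81000 m = 1.425e-03 mm/s.
R = 1.425e-03 × 3600 = 5.13 mm/hr.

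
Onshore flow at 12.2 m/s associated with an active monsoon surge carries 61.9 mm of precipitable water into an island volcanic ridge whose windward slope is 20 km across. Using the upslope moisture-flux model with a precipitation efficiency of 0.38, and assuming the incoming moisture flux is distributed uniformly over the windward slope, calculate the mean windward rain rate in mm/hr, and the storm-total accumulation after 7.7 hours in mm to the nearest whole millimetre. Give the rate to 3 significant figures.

Incoming column moisture flux per unit ridge length: F = V × PW = 12.2 × 61.9 = 755.18 mm·m/s.
Spread over the 20 km slope with efficiency ε = 0.38: R = ε·F/W = 0.38 × 755.18 / 20000 m = 1.435e-02 mm/s.
R = 1.435e-02 × 3600 = 51.7 mm/hr.
Over 7.7 h: total = 51.7 × 7.7 = 398.09 ≈ 398 mm.

R ≈ 51.7 mm/hr; total ≈ 398 mm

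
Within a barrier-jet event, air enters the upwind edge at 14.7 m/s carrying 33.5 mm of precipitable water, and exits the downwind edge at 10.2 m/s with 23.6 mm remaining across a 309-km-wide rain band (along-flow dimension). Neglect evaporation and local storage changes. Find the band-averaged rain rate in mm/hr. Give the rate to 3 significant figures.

Column moisture flux per unit crosswind length is F = V × PW.
Inflow: F_in = 14.7 × 33.5 = 492.45 mm·m/s
Outflow: F_out = 10.2 × 23.6 = 240.72 mm·m/s
Steady-state rate R = (F_in − F_out)/L = (492.45 − 240.72) / 309000 m = 8.147e-04 mm/s.
R = 8.147e-04 × 3600 = 2.93 mm/hr.

R ≈ 2.93 mm/hr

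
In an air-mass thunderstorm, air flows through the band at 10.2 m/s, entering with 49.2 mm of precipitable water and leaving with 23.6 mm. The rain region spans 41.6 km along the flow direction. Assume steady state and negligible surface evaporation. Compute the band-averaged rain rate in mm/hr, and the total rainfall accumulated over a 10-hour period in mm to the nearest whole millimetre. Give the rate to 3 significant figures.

R ≈ 22.6 mm/hr; total ≈ 226 mm

Column moisture flux per unit crosswind length is F = V × PW.
Inflow: F_in = 10.2 × 49.2 = 501.84 mm·m/s
Outflow: F_out = 10.2 × 23.6 = 240.72 mm·m/s
Steady-state rate R = (F_in − F_out)/L = (501.84 − 240.72) / 41600 m = 6.277e-03 mm/s.
R = 6.277e-03 × 3600 = 22.6 mm/hr.
Over 10 h: total = 22.6 × 10 = 226 mm.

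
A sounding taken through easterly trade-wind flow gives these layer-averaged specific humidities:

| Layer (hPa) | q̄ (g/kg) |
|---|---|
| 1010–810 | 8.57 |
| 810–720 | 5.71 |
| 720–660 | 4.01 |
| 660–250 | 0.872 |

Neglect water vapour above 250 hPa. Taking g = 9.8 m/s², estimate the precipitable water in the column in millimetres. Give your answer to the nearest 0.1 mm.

Precipitable water is the column-integrated vapour mass per unit area: PW = (1/g) Σ q̄ Δp, with q in kg/kg and Δp in Pa (1 kg/m² of water = 1 mm).
Layer 1010–810 hPa: Δp = 200 hPa = 20000 Pa, q̄ = 0.00857 kg/kg → 0.00857 × 20000 / 9.8 = 17.49 mm
Layer 810–720 hPa: Δp = 90 hPa = 9000 Pa, q̄ = 0.00571 kg/kg → 0.00571 × 9000 / 9.8 = 5.24 mm
Layer 720–660 hPa: Δp = 60 hPa = 6000 Pa, q̄ = 0.00401 kg/kg → 0.00401 × 6000 / 9.8 = 2.46 mm
Layer 660–250 hPa: Δp = 410 hPa = 41000 Pa, q̄ = 0.000872 kg/kg → 0.000872 × 41000 / 9.8 = 3.65 mm
PW = 17.49 + 5.24 + 2.46 + 3.65 = 28.84 ≈ 28.8 mm.

PW ≈ 28.8 mm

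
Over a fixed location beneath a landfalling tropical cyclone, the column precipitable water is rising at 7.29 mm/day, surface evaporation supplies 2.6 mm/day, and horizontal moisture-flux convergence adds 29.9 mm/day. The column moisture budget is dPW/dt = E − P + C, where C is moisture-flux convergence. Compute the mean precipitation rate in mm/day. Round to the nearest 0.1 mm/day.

dPW/dt = +7.29 mm/day.
P = E + C − dPW/dt = 2.6 + (29.9) − (+7.29) = 25.2 mm/day.

P ≈ 25.2 mm/day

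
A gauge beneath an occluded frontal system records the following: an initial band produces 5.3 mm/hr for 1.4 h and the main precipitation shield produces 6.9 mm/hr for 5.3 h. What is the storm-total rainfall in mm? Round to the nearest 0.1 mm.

Total = Σ Rᵢ Δtᵢ = 5.3 × 1.4 + 6.9 × 5.3
      = 7.42 + 36.57 = 44.0 mm.

total ≈ 44.0 mm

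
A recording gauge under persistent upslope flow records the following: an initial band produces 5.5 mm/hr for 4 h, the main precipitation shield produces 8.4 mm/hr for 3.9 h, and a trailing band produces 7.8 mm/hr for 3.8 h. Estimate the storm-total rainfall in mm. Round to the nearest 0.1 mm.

Total = Σ Rᵢ Δtᵢ = 5.5 × 4 + 8.4 × 3.9 + 7.8 × 3.8
      = 22 + 32.76 + 29.64 = 84.4 mm.

total ≈ 84.4 mm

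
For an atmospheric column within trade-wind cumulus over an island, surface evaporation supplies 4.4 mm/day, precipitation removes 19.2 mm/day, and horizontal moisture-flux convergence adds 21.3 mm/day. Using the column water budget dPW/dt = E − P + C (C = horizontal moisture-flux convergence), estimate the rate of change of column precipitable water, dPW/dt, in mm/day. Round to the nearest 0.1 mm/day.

dPW/dt ≈ 6.5 mm/day

dPW/dt = E − P + C = 4.4 − 19.2 + (21.3) = 6.5 mm/day.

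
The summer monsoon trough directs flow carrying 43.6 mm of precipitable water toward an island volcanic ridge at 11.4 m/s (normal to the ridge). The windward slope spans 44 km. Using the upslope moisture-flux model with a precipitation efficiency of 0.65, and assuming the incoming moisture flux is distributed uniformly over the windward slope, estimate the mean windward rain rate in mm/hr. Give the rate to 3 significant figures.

Incoming column moisture flux per unit ridge length: F = V × PW = 11.4 × 43.6 = 497.04 mm·m/s.
Spread over the 44 km slope with efficiency ε = 0.65: R = ε·F/W = 0.65 × 497.04 / 44000 m = 7.343e-03 mm/s.
R = 7.343e-03 × 3600 = 26.4 mm/hr.

R ≈ 26.4 mm/hr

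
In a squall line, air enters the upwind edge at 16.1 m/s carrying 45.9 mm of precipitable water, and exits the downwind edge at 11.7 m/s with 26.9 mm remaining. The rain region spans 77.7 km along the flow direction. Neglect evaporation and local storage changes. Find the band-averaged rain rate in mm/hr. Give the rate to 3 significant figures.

R ≈ 19.7 mm/hr

Column moisture flux per unit crosswind length is F = V × PW.
Inflow: F_in = 16.1 × 45.9 = 738.99 mm·m/s
Outflow: F_out = 11.7 × 26.9 = 314.73 mm·m/s
Steady-state rate R = (F_in − F_out)/L = (738.99 − 314.73) / 77700 m = 5.460e-03 mm/s.
R = 5.460e-03 × 3600 = 19.7 mm/hr.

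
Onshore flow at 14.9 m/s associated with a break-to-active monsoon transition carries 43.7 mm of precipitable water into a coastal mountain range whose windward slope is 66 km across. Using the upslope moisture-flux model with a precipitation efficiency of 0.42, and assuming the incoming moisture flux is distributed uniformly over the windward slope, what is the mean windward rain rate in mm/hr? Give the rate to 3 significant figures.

Incoming column moisture flux per unit ridge length: F = V × PW = 14.9 × 43.7 = 651.13 mm·m/s.
Spread over the 66 km slope with efficiency ε = 0.42: R = ε·F/W = 0.42 × 651.13 / 66000 m = 4.144e-03 mm/s.
R = 4.144e-03 × 3600 = 14.9 mm/hr.

R ≈ 14.9 mm/hr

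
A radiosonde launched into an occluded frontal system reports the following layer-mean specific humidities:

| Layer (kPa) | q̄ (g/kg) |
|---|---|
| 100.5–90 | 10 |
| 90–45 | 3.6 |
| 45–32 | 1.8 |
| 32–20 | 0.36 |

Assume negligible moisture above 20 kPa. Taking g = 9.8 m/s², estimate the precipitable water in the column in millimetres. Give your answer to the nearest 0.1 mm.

PW ≈ 30.1 mm

Precipitable water is the column-integrated vapour mass per unit area: PW = (1/g) Σ q̄ Δp, with q in kg/kg and Δp in Pa (1 kg/m² of water = 1 mm).
Layer 100.5–90 kPa: Δp = 105 hPa = 10500 Pa, q̄ = 0.01 kg/kg → 0.01 × 10500 / 9.8 = 10.71 mm
Layer 90–45 kPa: Δp = 450 hPa = 45000 Pa, q̄ = 0.0036 kg/kg → 0.0036 × 45000 / 9.8 = 16.53 mm
Layer 45–32 kPa: Δp = 130 hPa = 13000 Pa, q̄ = 0.0018 kg/kg → 0.0018 × 13000 / 9.8 = 2.39 mm
Layer 32–20 kPa: Δp = 120 hPa = 12000 Pa, q̄ = 0.00036 kg/kg → 0.00036 × 12000 / 9.8 = 0.44 mm
PW = 10.71 + 16.53 + 2.39 + 0.44 = 30.07 ≈ 30.1 mm.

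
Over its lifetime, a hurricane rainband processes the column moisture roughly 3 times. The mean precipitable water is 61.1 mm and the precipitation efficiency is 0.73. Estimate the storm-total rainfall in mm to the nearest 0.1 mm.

Each cycle deposits ε × PW = 0.73 × 61.1 = 44.603 mm.
Over 3 cycles: 3 × 44.603 = 133.8 mm.

rainfall ≈ 133.8 mm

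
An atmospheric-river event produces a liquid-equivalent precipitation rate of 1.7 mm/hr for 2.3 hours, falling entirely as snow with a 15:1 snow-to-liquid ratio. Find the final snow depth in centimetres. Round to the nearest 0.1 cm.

Liquid-equivalent depth = 1.7 × 2.3 = 3.91 mm.
Snow depth = 3.91 mm × 15 = 58.65 mm = 5.9 cm.

snow depth ≈ 5.9 cm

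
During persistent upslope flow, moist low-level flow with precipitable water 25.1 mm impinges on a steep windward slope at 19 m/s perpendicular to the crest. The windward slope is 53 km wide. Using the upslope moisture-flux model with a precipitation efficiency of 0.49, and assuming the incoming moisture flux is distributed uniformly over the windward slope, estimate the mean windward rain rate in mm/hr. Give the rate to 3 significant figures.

R ≈ 15.9 mm/hr

Incoming column moisture flux per unit ridge length: F = V × PW = 19 × 25.1 = 476.9 mm·m/s.
Spread over the 53 km slope with efficiency ε = 0.49: R = ε·F/W = 0.49 × 476.9 / 53000 m = 4.409e-03 mm/s.
R = 4.409e-03 × 3600 = 15.9 mm/hr.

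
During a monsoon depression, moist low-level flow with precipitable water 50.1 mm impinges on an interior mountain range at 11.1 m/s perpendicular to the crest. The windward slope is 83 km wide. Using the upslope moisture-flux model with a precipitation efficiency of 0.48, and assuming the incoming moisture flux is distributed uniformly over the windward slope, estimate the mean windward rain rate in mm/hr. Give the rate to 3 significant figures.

Incoming column moisture flux per unit ridge length: F = V × PW = 11.1 × 50.1 = 556.11 mm·m/s.
Spread over the 83 km slope with efficiency ε = 0.48: R = ε·F/W = 0.48 × 556.11 / 83000 m = 3.216e-03 mm/s.
R = 3.216e-03 × 3600 = 11.6 mm/hr.

R ≈ 11.6 mm/hr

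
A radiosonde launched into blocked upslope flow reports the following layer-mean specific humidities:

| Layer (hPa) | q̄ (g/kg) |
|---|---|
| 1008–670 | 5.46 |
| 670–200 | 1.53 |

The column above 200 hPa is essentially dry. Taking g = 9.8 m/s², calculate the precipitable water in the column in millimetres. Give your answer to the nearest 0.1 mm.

Precipitable water is the column-integrated vapour mass per unit area: PW = (1/g) Σ q̄ Δp, with q in kg/kg and Δp in Pa (1 kg/m² of water = 1 mm).
Layer 1008–670 hPa: Δp = 338 hPa = 33800 Pa, q̄ = 0.00546 kg/kg → 0.00546 × 33800 / 9.8 = 18.83 mm
Layer 670–200 hPa: Δp = 470 hPa = 47000 Pa, q̄ = 0.00153 kg/kg → 0.00153 × 47000 / 9.8 = 7.34 mm
PW = 18.83 + 7.34 = 26.17 ≈ 26.2 mm.

PW ≈ 26.2 mm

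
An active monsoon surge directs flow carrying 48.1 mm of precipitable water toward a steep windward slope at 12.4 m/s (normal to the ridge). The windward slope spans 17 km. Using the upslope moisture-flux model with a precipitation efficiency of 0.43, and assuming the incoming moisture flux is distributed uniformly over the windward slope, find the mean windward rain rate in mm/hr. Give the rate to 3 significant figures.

Incoming column moisture flux per unit ridge length: F = V × PW = 12.4 × 48.1 = 596.44 mm·m/s.
Spread over the 17 km slope with efficiency ε = 0.43: R = ε·F/W = 0.43 × 596.44 / 17000 m = 1.509e-02 mm/s.
R = 1.509e-02 × 3600 = 54.3 mm/hr.

R ≈ 54.3 mm/hr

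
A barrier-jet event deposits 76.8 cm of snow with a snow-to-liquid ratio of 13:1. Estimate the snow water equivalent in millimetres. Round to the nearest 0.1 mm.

SWE ≈ 59.1 mm

SWE = snow depth / ratio = 76.8 cm / 13 = 5.908 cm = 59.1 mm.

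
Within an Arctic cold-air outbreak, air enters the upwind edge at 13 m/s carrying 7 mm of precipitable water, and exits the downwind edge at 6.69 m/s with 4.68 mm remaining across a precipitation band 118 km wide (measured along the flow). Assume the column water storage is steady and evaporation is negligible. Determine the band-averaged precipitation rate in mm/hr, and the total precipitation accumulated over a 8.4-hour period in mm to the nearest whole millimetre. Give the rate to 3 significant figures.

Column moisture flux per unit crosswind length is F = V × PW.
Inflow: F_in = 13 × 7 = 91 mm·m/s
Outflow: F_out = 6.69 × 4.68 = 31.3092 mm·m/s
Steady-state rate R = (F_in − F_out)/L = (91 − 31.3092) / 118000 m = 5.059e-04 mm/s.
R = 5.059e-04 × 3600 = 1.82 mm/hr.
Over 8.4 h: total = 1.82 × 8.4 = 15.288 ≈ 15 mm.

R ≈ 1.82 mm/hr; total ≈ 15 mm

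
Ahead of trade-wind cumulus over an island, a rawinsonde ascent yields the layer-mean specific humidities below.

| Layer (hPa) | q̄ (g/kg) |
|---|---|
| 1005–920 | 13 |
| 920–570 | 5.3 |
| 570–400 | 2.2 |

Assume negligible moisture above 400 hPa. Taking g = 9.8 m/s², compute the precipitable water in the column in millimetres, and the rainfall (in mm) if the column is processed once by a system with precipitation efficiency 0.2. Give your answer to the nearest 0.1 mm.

Precipitable water is the column-integrated vapour mass per unit area: PW = (1/g) Σ q̄ Δp, with q in kg/kg and Δp in Pa (1 kg/m² of water = 1 mm).
Layer 1005–920 hPa: Δp = 85 hPa = 8500 Pa, q̄ = 0.013 kg/kg → 0.013 × 8500 / 9.8 = 11.28 mm
Layer 920–570 hPa: Δp = 350 hPa = 35000 Pa, q̄ = 0.0053 kg/kg → 0.0053 × 35000 / 9.8 = 18.93 mm
Layer 570–400 hPa: Δp = 170 hPa = 17000 Pa, q̄ = 0.0022 kg/kg → 0.0022 × 17000 / 9.8 = 3.82 mm
PW = 11.28 + 18.93 + 3.82 = 34.03 ≈ 34.0 mm.
Rainfall = ε × PW = 0.2 × 34.0 = 6.8 mm.

PW ≈ 34.0 mm; rainfall ≈ 6.8 mm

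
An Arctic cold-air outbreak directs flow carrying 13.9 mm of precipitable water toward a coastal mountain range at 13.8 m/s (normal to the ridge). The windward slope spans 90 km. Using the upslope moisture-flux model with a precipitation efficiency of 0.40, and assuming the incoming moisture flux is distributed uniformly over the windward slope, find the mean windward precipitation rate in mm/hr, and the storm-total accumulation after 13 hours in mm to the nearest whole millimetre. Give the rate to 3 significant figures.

Incoming column moisture flux per unit ridge length: F = V × PW = 13.8 × 13.9 = 191.82 mm·m/s.
Spread over the 90 km slope with efficiency ε = 0.40: R = ε·F/W = 0.40 × 191.82 / 90000 m = 8.525e-04 mm/s.
R = 8.525e-04 × 3600 = 3.07 mm/hr.
Over 13 h: total = 3.07 × 13 = 39.91 ≈ 40 mm.

R ≈ 3.07 mm/hr; total ≈ 40 mm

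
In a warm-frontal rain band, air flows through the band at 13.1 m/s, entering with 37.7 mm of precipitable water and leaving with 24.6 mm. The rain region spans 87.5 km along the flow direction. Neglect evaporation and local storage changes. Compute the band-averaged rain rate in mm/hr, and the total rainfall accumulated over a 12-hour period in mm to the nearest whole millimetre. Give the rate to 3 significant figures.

Column moisture flux per unit crosswind length is F = V × PW.
Inflow: F_in = 13.1 × 37.7 = 493.87 mm·m/s
Outflow: F_out = 13.1 × 24.6 = 322.26 mm·m/s
Steady-state rate R = (F_in − F_out)/L = (493.87 − 322.26) / 87500 m = 1.961e-03 mm/s.
R = 1.961e-03 × 3600 = 7.06 mm/hr.
Over 12 h: total = 7.06 × 12 = 84.72 ≈ 85 mm.

R ≈ 7.06 mm/hr; total ≈ 85 mm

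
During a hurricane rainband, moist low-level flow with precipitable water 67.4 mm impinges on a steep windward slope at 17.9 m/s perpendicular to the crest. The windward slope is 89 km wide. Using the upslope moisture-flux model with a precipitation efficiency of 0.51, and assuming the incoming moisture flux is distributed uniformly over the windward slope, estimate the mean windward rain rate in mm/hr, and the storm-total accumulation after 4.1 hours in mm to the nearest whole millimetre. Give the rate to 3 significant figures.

R ≈ 24.9 mm/hr; total ≈ 102 mm

Incoming column moisture flux per unit ridge length: F = V × PW = 17.9 × 67.4 = 1206.46 mm·m/s.
Spread over the 89 km slope with efficiency ε = 0.51: R = ε·F/W = 0.51 × 1206.46 / 89000 m = 6.913e-03 mm/s.
R = 6.913e-03 × 3600 = 24.9 mm/hr.
Over 4.1 h: total = 24.9 × 4.1 = 102.09 ≈ 102 mm.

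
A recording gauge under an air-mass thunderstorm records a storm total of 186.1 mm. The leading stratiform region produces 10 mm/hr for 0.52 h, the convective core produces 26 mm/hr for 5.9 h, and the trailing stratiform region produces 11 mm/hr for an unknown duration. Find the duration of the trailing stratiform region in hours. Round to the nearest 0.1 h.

duration ≈ 2.5 h

Known phases: 10 × 0.52 + 26 × 5.9 = 5.2 + 153.4 = 158.6 mm.
Remaining depth = 186.1 − 158.6 = 27.5 mm.
Duration = 27.5 / 11 = 2.5 h.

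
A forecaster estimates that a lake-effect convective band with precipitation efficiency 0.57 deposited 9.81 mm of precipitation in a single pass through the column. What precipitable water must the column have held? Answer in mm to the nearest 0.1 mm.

PW ≈ 17.2 mm

PW = precipitation / ε = 9.81 / 0.57 = 17.2 mm.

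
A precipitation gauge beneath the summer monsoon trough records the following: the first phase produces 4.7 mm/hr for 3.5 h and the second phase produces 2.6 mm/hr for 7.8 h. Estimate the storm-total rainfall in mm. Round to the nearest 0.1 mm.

Total = Σ Rᵢ Δtᵢ = 4.7 × 3.5 + 2.6 × 7.8
      = 16.45 + 20.28 = 36.7 mm.

total ≈ 36.7 mm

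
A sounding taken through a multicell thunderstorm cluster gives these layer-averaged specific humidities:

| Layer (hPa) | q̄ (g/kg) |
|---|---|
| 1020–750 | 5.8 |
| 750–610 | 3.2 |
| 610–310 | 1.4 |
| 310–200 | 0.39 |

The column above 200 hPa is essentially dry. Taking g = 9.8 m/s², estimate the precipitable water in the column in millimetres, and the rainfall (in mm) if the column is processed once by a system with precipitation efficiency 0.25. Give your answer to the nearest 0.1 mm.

Precipitable water is the column-integrated vapour mass per unit area: PW = (1/g) Σ q̄ Δp, with q in kg/kg and Δp in Pa (1 kg/m² of water = 1 mm).
Layer 1020–750 hPa: Δp = 270 hPa = 27000 Pa, q̄ = 0.0058 kg/kg → 0.0058 × 27000 / 9.8 = 15.98 mm
Layer 750–610 hPa: Δp = 140 hPa = 14000 Pa, q̄ = 0.0032 kg/kg → 0.0032 × 14000 / 9.8 = 4.57 mm
Layer 610–310 hPa: Δp = 300 hPa = 30000 Pa, q̄ = 0.0014 kg/kg → 0.0014 × 30000 / 9.8 = 4.29 mm
Layer 310–200 hPa: Δp = 110 hPa = 11000 Pa, q̄ = 0.00039 kg/kg → 0.00039 × 11000 / 9.8 = 0.44 mm
PW = 15.98 + 4.57 + 4.29 + 0.44 = 25.28 ≈ 25.3 mm.
Rainfall = ε × PW = 0.25 × 25.3 = 6.3 mm.

PW ≈ 25.3 mm; rainfall ≈ 6.3 mm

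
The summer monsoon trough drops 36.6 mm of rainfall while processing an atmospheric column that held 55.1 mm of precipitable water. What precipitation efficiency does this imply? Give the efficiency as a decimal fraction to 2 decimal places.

ε = rainfall / PW = 36.6 / 55.1 = 0.66.

ε ≈ 0.66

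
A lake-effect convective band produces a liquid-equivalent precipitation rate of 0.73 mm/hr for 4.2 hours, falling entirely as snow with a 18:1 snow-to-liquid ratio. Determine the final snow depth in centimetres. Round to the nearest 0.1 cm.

Liquid-equivalent depth = 0.73 × 4.2 = 3.066 mm.
Snow depth = 3.066 mm × 18 = 55.188 mm = 5.5 cm.

snow depth ≈ 5.5 cm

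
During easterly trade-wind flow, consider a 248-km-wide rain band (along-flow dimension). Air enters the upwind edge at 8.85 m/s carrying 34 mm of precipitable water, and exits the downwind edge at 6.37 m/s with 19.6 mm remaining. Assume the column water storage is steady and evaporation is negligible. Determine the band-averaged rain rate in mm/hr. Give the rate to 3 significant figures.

R ≈ 2.56 mm/hr

Column moisture flux per unit crosswind length is F = V × PW.
Inflow: F_in = 8.85 × 34 = 300.9 mm·m/s
Outflow: F_out = 6.37 × 19.6 = 124.852 mm·m/s
Steady-state rate R = (F_in − F_out)/L = (300.9 − 124.852) / 248000 m = 7.099e-04 mm/s.
R = 7.099e-04 × 3600 = 2.56 mm/hr.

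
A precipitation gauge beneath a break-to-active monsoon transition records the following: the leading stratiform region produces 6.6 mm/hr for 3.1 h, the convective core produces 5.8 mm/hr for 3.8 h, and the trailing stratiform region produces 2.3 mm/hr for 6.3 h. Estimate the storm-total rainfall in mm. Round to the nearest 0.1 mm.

Total = Σ Rᵢ Δtᵢ = 6.6 × 3.1 + 5.8 × 3.8 + 2.3 × 6.3
      = 20.46 + 22.04 + 14.49 = 57.0 mm.

total ≈ 57.0 mm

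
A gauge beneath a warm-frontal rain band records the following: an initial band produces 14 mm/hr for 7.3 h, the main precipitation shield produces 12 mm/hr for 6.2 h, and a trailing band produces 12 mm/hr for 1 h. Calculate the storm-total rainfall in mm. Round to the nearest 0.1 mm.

Total = Σ Rᵢ Δtᵢ = 14 × 7.3 + 12 × 6.2 + 12 × 1
      = 102.2 + 74.4 + 12 = 188.6 mm.

total ≈ 188.6 mm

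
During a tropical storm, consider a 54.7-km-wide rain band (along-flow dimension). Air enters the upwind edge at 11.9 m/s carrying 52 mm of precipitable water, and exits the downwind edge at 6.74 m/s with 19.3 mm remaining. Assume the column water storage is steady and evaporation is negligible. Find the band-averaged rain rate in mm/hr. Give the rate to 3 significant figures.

Column moisture flux per unit crosswind length is F = V × PW.
Inflow: F_in = 11.9 × 52 = 618.8 mm·m/s
Outflow: F_out = 6.74 × 19.3 = 130.082 mm·m/s
Steady-state rate R = (F_in − F_out)/L = (618.8 − 130.082) / 54700 m = 8.935e-03 mm/s.
R = 8.935e-03 × 3600 = 32.2 mm/hr.

R ≈ 32.2 mm/hr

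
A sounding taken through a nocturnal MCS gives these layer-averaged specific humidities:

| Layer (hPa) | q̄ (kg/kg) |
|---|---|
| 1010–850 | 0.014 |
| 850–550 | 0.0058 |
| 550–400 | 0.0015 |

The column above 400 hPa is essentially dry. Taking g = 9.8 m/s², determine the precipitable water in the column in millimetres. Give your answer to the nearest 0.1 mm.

PW ≈ 42.9 mm

Precipitable water is the column-integrated vapour mass per unit area: PW = (1/g) Σ q̄ Δp, with q in kg/kg and Δp in Pa (1 kg/m² of water = 1 mm).
Layer 1010–850 hPa: Δp = 160 hPa = 16000 Pa, q̄ = 0.014 kg/kg → 0.014 × 16000 / 9.8 = 22.86 mm
Layer 850–550 hPa: Δp = 300 hPa = 30000 Pa, q̄ = 0.0058 kg/kg → 0.0058 × 30000 / 9.8 = 17.76 mm
Layer 550–400 hPa: Δp = 150 hPa = 15000 Pa, q̄ = 0.0015 kg/kg → 0.0015 × 15000 / 9.8 = 2.30 mm
PW = 22.86 + 17.76 + 2.30 = 42.92 ≈ 42.9 mm.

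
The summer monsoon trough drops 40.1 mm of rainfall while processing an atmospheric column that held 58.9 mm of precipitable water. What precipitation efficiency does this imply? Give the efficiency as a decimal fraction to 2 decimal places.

ε = rainfall / PW = 40.1 / 58.9 = 0.68.

ε ≈ 0.68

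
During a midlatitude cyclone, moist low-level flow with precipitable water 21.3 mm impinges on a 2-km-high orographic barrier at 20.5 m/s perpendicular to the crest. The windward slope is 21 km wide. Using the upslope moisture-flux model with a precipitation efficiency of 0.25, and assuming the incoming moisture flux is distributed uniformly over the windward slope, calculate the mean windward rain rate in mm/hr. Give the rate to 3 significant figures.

R ≈ 18.7 mm/hr

Incoming column moisture flux per unit ridge length: F = V × PW = 20.5 × 21.3 = 436.65 mm·m/s.
Spread over the 21 km slope with efficiency ε = 0.25: R = ε·F/W = 0.25 × 436.65 / 21000 m = 5.198e-03 mm/s.
R = 5.198e-03 × 3600 = 18.7 mm/hr.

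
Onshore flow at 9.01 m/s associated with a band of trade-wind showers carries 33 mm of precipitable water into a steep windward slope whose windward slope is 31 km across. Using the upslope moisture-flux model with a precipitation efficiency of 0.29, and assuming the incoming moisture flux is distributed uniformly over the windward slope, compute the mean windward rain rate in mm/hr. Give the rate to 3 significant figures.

Incoming column moisture flux per unit ridge length: F = V × PW = 9.01 × 33 = 297.33 mm·m/s.
Spread over the 31 km slope with efficiency ε = 0.29: R = ε·F/W = 0.29 × 297.33 / 31000 m = 2.781e-03 mm/s.
R = 2.781e-03 × 3600 = 10.0 mm/hr.

R ≈ 10.0 mm/hr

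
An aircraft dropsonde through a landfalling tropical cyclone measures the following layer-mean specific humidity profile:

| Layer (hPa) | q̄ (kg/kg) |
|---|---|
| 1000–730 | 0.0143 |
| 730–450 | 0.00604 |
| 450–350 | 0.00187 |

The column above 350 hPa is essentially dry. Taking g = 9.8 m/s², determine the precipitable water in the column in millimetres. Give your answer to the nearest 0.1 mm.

PW ≈ 58.6 mm

Precipitable water is the column-integrated vapour mass per unit area: PW = (1/g) Σ q̄ Δp, with q in kg/kg and Δp in Pa (1 kg/m² of water = 1 mm).
Layer 1000–730 hPa: Δp = 270 hPa = 27000 Pa, q̄ = 0.0143 kg/kg → 0.0143 × 27000 / 9.8 = 39.40 mm
Layer 730–450 hPa: Δp = 280 hPa = 28000 Pa, q̄ = 0.00604 kg/kg → 0.00604 × 28000 / 9.8 = 17.26 mm
Layer 450–350 hPa: Δp = 100 hPa = 10000 Pa, q̄ = 0.00187 kg/kg → 0.00187 × 10000 / 9.8 = 1.91 mm
PW = 39.40 + 17.26 + 1.91 = 58.57 ≈ 58.6 mm.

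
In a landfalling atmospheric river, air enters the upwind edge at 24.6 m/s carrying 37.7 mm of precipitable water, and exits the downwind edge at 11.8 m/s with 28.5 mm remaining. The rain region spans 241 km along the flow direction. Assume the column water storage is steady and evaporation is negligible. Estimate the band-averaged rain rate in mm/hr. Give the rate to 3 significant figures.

Column moisture flux per unit crosswind length is F = V × PW.
Inflow: F_in = 24.6 × 37.7 = 927.42 mm·m/s
Outflow: F_out = 11.8 × 28.5 = 336.3 mm·m/s
Steady-state rate R = (F_in − F_out)/L = (927.42 − 336.3) / 241000 m = 2.453e-03 mm/s.
R = 2.453e-03 × 3600 = 8.83 mm/hr.

R ≈ 8.83 mm/hr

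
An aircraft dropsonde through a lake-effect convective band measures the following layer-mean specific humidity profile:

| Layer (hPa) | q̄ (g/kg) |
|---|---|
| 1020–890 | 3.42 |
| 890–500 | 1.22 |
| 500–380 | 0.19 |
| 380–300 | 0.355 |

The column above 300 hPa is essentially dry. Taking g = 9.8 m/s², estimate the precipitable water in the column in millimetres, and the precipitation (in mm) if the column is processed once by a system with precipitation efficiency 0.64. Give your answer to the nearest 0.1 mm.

Precipitable water is the column-integrated vapour mass per unit area: PW = (1/g) Σ q̄ Δp, with q in kg/kg and Δp in Pa (1 kg/m² of water = 1 mm).
Layer 1020–890 hPa: Δp = 130 hPa = 13000 Pa, q̄ = 0.00342 kg/kg → 0.00342 × 13000 / 9.8 = 4.54 mm
Layer 890–500 hPa: Δp = 390 hPa = 39000 Pa, q̄ = 0.00122 kg/kg → 0.00122 × 39000 / 9.8 = 4.86 mm
Layer 500–380 hPa: Δp = 120 hPa = 12000 Pa, q̄ = 0.00019 kg/kg → 0.00019 × 12000 / 9.8 = 0.23 mm
Layer 380–300 hPa: Δp = 80 hPa = 8000 Pa, q̄ = 0.000355 kg/kg → 0.000355 × 8000 / 9.8 = 0.29 mm
PW = 4.54 + 4.86 + 0.23 + 0.29 = 9.92 ≈ 9.9 mm.
Precipitation = ε × PW = 0.64 × 9.9 = 6.3 mm.

PW ≈ 9.9 mm; precipitation ≈ 6.3 mm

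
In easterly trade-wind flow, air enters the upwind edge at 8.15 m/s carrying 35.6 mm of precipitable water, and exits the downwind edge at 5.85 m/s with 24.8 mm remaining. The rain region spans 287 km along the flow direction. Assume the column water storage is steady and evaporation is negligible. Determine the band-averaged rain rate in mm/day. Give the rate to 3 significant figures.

R ≈ 43.7 mm/day

Column moisture flux per unit crosswind length is F = V × PW.
Inflow: F_in = 8.15 × 35.6 = 290.14 mm·m/s
Outflow: F_out = 5.85 × 24.8 = 145.08 mm·m/s
Steady-state rate R = (F_in − F_out)/L = (290.14 − 145.08) / 287000 m = 5.054e-04 mm/s.
R = 5.054e-04 × 3600 × 24 = 43.7 mm/day.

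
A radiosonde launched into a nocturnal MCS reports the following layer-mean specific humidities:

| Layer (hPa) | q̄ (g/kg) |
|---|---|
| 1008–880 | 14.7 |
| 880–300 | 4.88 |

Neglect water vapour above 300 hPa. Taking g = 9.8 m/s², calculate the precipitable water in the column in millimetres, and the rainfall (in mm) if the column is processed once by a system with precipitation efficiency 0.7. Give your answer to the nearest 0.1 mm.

PW ≈ 48.1 mm; rainfall ≈ 33.7 mm

Precipitable water is the column-integrated vapour mass per unit area: PW = (1/g) Σ q̄ Δp, with q in kg/kg and Δp in Pa (1 kg/m² of water = 1 mm).
Layer 1008–880 hPa: Δp = 128 hPa = 12800 Pa, q̄ = 0.0147 kg/kg → 0.0147 × 12800 / 9.8 = 19.20 mm
Layer 880–300 hPa: Δp = 580 hPa = 58000 Pa, q̄ = 0.00488 kg/kg → 0.00488 × 58000 / 9.8 = 28.88 mm
PW = 19.20 + 28.88 = 48.08 ≈ 48.1 mm.
Rainfall = ε × PW = 0.7 × 48.1 = 33.7 mm.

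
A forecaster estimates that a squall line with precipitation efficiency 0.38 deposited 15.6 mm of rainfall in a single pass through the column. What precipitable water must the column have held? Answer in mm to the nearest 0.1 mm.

PW ≈ 41.1 mm

PW = rainfall / ε = 15.6 / 0.38 = 41.1 mm.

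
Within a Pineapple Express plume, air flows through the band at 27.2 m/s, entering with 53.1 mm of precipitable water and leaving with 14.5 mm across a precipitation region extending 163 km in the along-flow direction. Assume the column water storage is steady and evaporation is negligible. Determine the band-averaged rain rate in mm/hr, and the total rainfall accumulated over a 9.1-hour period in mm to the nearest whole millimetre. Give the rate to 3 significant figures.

R ≈ 23.2 mm/hr; total ≈ 211 mm

Column moisture flux per unit crosswind length is F = V × PW.
Inflow: F_in = 27.2 × 53.1 = 1444.32 mm·m/s
Outflow: F_out = 27.2 × 14.5 = 394.4 mm·m/s
Steady-state rate R = (F_in − F_out)/L = (1444.32 − 394.4) / 163000 m = 6.441e-03 mm/s.
R = 6.441e-03 × 3600 = 23.2 mm/hr.
Over 9.1 h: total = 23.2 × 9.1 = 211.12 ≈ 211 mm.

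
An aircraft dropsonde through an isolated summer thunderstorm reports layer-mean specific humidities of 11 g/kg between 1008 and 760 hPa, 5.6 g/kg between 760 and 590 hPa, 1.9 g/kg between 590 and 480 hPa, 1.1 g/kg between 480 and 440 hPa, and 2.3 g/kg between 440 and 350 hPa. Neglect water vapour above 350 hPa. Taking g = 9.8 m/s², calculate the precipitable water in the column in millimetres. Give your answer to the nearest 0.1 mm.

Precipitable water is the column-integrated vapour mass per unit area: PW = (1/g) Σ q̄ Δp, with q in kg/kg and Δp in Pa (1 kg/m² of water = 1 mm).
Layer 1008–760 hPa: Δp = 248 hPa = 24800 Pa, q̄ = 0.011 kg/kg → 0.011 × 24800 / 9.8 = 27.84 mm
Layer 760–590 hPa: Δp = 170 hPa = 17000 Pa, q̄ = 0.0056 kg/kg → 0.0056 × 17000 / 9.8 = 9.71 mm
Layer 590–480 hPa: Δp = 110 hPa = 11000 Pa, q̄ = 0.0019 kg/kg → 0.0019 × 11000 / 9.8 = 2.13 mm
Layer 480–440 hPa: Δp = 40 hPa = 4000 Pa, q̄ = 0.0011 kg/kg → 0.0011 × 4000 / 9.8 = 0.45 mm
Layer 440–350 hPa: Δp = 90 hPa = 9000 Pa, q̄ = 0.0023 kg/kg → 0.0023 × 9000 / 9.8 = 2.11 mm
PW = 27.84 + 9.71 + 2.13 + 0.45 + 2.11 = 42.24 ≈ 42.2 mm.

PW ≈ 42.2 mm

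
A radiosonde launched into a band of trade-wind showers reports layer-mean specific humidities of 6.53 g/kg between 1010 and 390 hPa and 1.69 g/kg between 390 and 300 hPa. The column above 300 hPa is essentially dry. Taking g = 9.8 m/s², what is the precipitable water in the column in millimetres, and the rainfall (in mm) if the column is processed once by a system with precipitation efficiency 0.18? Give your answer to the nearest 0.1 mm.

Precipitable water is the column-integrated vapour mass per unit area: PW = (1/g) Σ q̄ Δp, with q in kg/kg and Δp in Pa (1 kg/m² of water = 1 mm).
Layer 1010–390 hPa: Δp = 620 hPa = 62000 Pa, q̄ = 0.00653 kg/kg → 0.00653 × 62000 / 9.8 = 41.31 mm
Layer 390–300 hPa: Δp = 90 hPa = 9000 Pa, q̄ = 0.00169 kg/kg → 0.00169 × 9000 / 9.8 = 1.55 mm
PW = 41.31 + 1.55 = 42.86 ≈ 42.9 mm.
Rainfall = ε × PW = 0.18 × 42.9 = 7.7 mm.

PW ≈ 42.9 mm; rainfall ≈ 7.7 mm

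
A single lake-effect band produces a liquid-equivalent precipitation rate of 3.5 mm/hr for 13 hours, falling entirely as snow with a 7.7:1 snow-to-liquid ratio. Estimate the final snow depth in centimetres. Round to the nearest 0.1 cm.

snow depth ≈ 35.0 cm

Liquid-equivalent depth = 3.5 × 13 = 45.5 mm.
Snow depth = 45.5 mm × 7.7 = 350.35 mm = 35.0 cm.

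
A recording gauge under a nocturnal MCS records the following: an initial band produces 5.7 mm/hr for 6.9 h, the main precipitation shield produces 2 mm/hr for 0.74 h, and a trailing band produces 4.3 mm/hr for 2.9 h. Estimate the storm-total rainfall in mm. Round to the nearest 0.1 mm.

total ≈ 53.3 mm

Total = Σ Rᵢ Δtᵢ = 5.7 × 6.9 + 2 × 0.74 + 4.3 × 2.9
      = 39.33 + 1.48 + 12.47 = 53.3 mm.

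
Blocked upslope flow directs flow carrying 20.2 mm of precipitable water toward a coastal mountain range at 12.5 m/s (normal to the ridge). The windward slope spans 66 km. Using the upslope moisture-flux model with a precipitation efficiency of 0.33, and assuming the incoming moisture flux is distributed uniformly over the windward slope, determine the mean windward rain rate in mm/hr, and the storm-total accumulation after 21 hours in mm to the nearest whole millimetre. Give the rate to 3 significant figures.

Incoming column moisture flux per unit ridge length: F = V × PW = 12.5 × 20.2 = 252.5 mm·m/s.
Spread over the 66 km slope with efficiency ε = 0.33: R = ε·F/W = 0.33 × 252.5 / 66000 m = 1.262e-03 mm/s.
R = 1.262e-03 × 3600 = 4.54 mm/hr.
Over 21 h: total = 4.54 × 21 = 95.34 ≈ 95 mm.

R ≈ 4.54 mm/hr; total ≈ 95 mm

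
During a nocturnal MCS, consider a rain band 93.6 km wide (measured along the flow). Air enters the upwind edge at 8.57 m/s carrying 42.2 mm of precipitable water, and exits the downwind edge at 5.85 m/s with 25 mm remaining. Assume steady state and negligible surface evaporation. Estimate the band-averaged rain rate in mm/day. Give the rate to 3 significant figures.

R ≈ 199 mm/day

Column moisture flux per unit crosswind length is F = V × PW.
Inflow: F_in = 8.57 × 42.2 = 361.654 mm·m/s
Outflow: F_out = 5.85 × 25 = 146.25 mm·m/s
Steady-state rate R = (F_in − F_out)/L = (361.654 − 146.25) / 93600 m = 2.301e-03 mm/s.
R = 2.301e-03 × 3600 × 24 = 199 mm/day.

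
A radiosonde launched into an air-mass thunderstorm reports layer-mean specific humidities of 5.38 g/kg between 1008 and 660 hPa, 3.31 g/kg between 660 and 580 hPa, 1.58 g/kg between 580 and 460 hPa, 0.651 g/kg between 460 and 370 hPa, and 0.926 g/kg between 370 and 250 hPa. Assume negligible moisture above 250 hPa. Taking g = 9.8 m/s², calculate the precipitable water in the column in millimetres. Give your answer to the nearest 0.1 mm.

Precipitable water is the column-integrated vapour mass per unit area: PW = (1/g) Σ q̄ Δp, with q in kg/kg and Δp in Pa (1 kg/m² of water = 1 mm).
Layer 1008–660 hPa: Δp = 348 hPa = 34800 Pa, q̄ = 0.00538 kg/kg → 0.00538 × 34800 / 9.8 = 19.10 mm
Layer 660–580 hPa: Δp = 80 hPa = 8000 Pa, q̄ = 0.00331 kg/kg → 0.00331 × 8000 / 9.8 = 2.70 mm
Layer 580–460 hPa: Δp = 120 hPa = 12000 Pa, q̄ = 0.00158 kg/kg → 0.00158 × 12000 / 9.8 = 1.93 mm
Layer 460–370 hPa: Δp = 90 hPa = 9000 Pa, q̄ = 0.000651 kg/kg → 0.000651 × 9000 / 9.8 = 0.60 mm
Layer 370–250 hPa: Δp = 120 hPa = 12000 Pa, q̄ = 0.000926 kg/kg → 0.000926 × 12000 / 9.8 = 1.13 mm
PW = 19.10 + 2.70 + 1.93 + 0.60 + 1.13 = 25.46 ≈ 25.5 mm.

PW ≈ 25.5 mm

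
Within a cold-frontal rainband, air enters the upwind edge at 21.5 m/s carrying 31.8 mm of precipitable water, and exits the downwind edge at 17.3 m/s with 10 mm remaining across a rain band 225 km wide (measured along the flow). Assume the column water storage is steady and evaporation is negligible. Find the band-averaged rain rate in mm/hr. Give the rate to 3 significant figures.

R ≈ 8.17 mm/hr

Column moisture flux per unit crosswind length is F = V × PW.
Inflow: F_in = 21.5 × 31.8 = 683.7 mm·m/s
Outflow: F_out = 17.3 × 10 = 173 mm·m/s
Steady-state rate R = (F_in − F_out)/L = (683.7 − 173) / 225000 m = 2.270e-03 mm/s.
R = 2.270e-03 × 3600 = 8.17 mm/hr.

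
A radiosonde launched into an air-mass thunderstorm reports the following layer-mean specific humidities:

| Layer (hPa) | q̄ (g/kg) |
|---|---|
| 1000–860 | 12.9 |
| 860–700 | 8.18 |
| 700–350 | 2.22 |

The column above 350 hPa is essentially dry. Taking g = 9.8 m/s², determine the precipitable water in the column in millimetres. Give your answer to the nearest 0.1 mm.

Precipitable water is the column-integrated vapour mass per unit area: PW = (1/g) Σ q̄ Δp, with q in kg/kg and Δp in Pa (1 kg/m² of water = 1 mm).
Layer 1000–860 hPa: Δp = 140 hPa = 14000 Pa, q̄ = 0.0129 kg/kg → 0.0129 × 14000 / 9.8 = 18.43 mm
Layer 860–700 hPa: Δp = 160 hPa = 16000 Pa, q̄ = 0.00818 kg/kg → 0.00818 × 16000 / 9.8 = 13.36 mm
Layer 700–350 hPa: Δp = 350 hPa = 35000 Pa, q̄ = 0.00222 kg/kg → 0.00222 × 35000 / 9.8 = 7.93 mm
PW = 18.43 + 13.36 + 7.93 = 39.72 ≈ 39.7 mm.

PW ≈ 39.7 mm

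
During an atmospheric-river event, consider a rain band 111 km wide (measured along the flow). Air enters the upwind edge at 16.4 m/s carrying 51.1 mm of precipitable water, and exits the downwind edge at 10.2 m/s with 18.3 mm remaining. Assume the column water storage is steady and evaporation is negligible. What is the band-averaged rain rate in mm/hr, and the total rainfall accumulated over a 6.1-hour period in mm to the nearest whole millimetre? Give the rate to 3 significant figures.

Column moisture flux per unit crosswind length is F = V × PW.
Inflow: F_in = 16.4 × 51.1 = 838.04 mm·m/s
Outflow: F_out = 10.2 × 18.3 = 186.66 mm·m/s
Steady-state rate R = (F_in − F_out)/L = (838.04 − 186.66) / 111000 m = 5.868e-03 mm/s.
R = 5.868e-03 × 3600 = 21.1 mm/hr.
Over 6.1 h: total = 21.1 × 6.1 = 128.71 ≈ 129 mm.

R ≈ 21.1 mm/hr; total ≈ 129 mm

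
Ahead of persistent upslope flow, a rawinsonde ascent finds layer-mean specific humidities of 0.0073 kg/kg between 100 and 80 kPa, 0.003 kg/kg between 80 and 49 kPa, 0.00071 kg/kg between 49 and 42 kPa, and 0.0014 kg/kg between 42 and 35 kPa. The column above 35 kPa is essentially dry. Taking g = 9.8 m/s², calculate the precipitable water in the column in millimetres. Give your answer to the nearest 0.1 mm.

Precipitable water is the column-integrated vapour mass per unit area: PW = (1/g) Σ q̄ Δp, with q in kg/kg and Δp in Pa (1 kg/m² of water = 1 mm).
Layer 100–80 kPa: Δp = 200 hPa = 20000 Pa, q̄ = 0.0073 kg/kg → 0.0073 × 20000 / 9.8 = 14.90 mm
Layer 80–49 kPa: Δp = 310 hPa = 31000 Pa, q̄ = 0.003 kg/kg → 0.003 × 31000 / 9.8 = 9.49 mm
Layer 49–42 kPa: Δp = 70 hPa = 7000 Pa, q̄ = 0.00071 kg/kg → 0.00071 × 7000 / 9.8 = 0.51 mm
Layer 42–35 kPa: Δp = 70 hPa = 7000 Pa, q̄ = 0.0014 kg/kg → 0.0014 × 7000 / 9.8 = 1.00 mm
PW = 14.90 + 9.49 + 0.51 + 1.00 = 25.90 ≈ 25.9 mm.

PW ≈ 25.9 mm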